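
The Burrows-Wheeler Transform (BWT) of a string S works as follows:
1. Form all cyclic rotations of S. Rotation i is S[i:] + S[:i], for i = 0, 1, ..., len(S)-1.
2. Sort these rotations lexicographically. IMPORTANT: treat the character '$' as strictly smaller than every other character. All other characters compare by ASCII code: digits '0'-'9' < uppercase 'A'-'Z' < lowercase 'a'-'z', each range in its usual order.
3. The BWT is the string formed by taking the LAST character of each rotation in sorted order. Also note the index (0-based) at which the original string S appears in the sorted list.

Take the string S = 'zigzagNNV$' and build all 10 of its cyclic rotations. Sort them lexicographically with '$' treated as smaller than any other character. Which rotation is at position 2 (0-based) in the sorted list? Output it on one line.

All 10 rotations (rotation i = S[i:]+S[:i]):
  rot[0] = zigzagNNV$
  rot[1] = igzagNNV$z
  rot[2] = gzagNNV$zi
  rot[3] = zagNNV$zig
  rot[4] = agNNV$zigz
  rot[5] = gNNV$zigza
  rot[6] = NNV$zigzag
  rot[7] = NV$zigzagN
  rot[8] = V$zigzagNN
  rot[9] = $zigzagNNV
Sorted (with $ < everything):
  sorted[0] = $zigzagNNV
  sorted[1] = NNV$zigzag
  sorted[2] = NV$zigzagN
  sorted[3] = V$zigzagNN
  sorted[4] = agNNV$zigz
  sorted[5] = gNNV$zigza
  sorted[6] = gzagNNV$zi
  sorted[7] = igzagNNV$z
  sorted[8] = zagNNV$zig
  sorted[9] = zigzagNNV$
sorted[2] = NV$zigzagN

Answer: NV$zigzagN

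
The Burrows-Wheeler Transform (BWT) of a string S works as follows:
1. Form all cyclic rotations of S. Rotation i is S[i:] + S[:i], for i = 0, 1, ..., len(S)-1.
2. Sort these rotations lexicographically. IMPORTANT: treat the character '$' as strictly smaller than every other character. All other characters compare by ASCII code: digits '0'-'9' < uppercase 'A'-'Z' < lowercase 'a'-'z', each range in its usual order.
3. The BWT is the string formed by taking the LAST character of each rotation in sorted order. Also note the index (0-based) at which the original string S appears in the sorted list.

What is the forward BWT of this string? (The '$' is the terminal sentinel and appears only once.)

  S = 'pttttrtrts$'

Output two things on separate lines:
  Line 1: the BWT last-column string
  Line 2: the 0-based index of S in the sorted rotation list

All 11 rotations (rotation i = S[i:]+S[:i]):
  rot[0] = pttttrtrts$
  rot[1] = ttttrtrts$p
  rot[2] = tttrtrts$pt
  rot[3] = ttrtrts$ptt
  rot[4] = trtrts$pttt
  rot[5] = rtrts$ptttt
  rot[6] = trts$pttttr
  rot[7] = rts$pttttrt
  rot[8] = ts$pttttrtr
  rot[9] = s$pttttrtrt
  rot[10] = $pttttrtrts
Sorted (with $ < everything):
  sorted[0] = $pttttrtrts  (last char: 's')
  sorted[1] = pttttrtrts$  (last char: '$')
  sorted[2] = rtrts$ptttt  (last char: 't')
  sorted[3] = rts$pttttrt  (last char: 't')
  sorted[4] = s$pttttrtrt  (last char: 't')
  sorted[5] = trtrts$pttt  (last char: 't')
  sorted[6] = trts$pttttr  (last char: 'r')
  sorted[7] = ts$pttttrtr  (last char: 'r')
  sorted[8] = ttrtrts$ptt  (last char: 't')
  sorted[9] = tttrtrts$pt  (last char: 't')
  sorted[10] = ttttrtrts$p  (last char: 'p')
Last column: s$ttttrrttp
Original string S is at sorted index 1

Answer: s$ttttrrttp
1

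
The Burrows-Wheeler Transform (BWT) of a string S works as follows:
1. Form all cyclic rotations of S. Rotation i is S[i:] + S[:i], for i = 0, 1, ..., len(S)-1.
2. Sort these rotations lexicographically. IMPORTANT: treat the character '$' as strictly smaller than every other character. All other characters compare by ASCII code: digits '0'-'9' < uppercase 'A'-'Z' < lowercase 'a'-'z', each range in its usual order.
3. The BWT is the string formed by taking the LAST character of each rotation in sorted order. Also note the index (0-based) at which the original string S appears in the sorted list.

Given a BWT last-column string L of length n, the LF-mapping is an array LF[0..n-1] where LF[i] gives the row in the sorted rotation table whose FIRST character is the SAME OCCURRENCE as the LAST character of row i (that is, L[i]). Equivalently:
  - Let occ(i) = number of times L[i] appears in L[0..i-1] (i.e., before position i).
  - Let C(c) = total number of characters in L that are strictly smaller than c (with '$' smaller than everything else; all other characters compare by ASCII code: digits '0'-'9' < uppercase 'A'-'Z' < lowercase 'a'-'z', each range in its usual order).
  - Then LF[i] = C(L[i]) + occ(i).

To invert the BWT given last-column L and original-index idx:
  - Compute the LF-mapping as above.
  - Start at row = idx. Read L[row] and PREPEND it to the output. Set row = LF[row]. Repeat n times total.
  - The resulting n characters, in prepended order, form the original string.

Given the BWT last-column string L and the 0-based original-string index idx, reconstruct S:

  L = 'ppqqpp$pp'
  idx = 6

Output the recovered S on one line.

Answer: pqpppqpp$

Derivation:
LF mapping: 1 2 7 8 3 4 0 5 6
Walk LF starting at row 6, prepending L[row]:
  step 1: row=6, L[6]='$', prepend. Next row=LF[6]=0
  step 2: row=0, L[0]='p', prepend. Next row=LF[0]=1
  step 3: row=1, L[1]='p', prepend. Next row=LF[1]=2
  step 4: row=2, L[2]='q', prepend. Next row=LF[2]=7
  step 5: row=7, L[7]='p', prepend. Next row=LF[7]=5
  step 6: row=5, L[5]='p', prepend. Next row=LF[5]=4
  step 7: row=4, L[4]='p', prepend. Next row=LF[4]=3
  step 8: row=3, L[3]='q', prepend. Next row=LF[3]=8
  step 9: row=8, L[8]='p', prepend. Next row=LF[8]=6
Reversed output: pqpppqpp$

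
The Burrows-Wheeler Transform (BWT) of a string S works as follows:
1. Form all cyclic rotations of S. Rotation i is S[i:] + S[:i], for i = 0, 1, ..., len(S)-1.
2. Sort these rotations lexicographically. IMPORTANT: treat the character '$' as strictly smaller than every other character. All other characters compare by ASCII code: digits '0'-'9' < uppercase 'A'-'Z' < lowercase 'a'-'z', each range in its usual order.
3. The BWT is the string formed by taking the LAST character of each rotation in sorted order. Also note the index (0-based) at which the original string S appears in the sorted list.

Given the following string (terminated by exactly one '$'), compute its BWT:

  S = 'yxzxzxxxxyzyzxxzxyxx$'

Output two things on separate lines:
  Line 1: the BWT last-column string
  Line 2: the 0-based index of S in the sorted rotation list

All 21 rotations (rotation i = S[i:]+S[:i]):
  rot[0] = yxzxzxxxxyzyzxxzxyxx$
  rot[1] = xzxzxxxxyzyzxxzxyxx$y
  rot[2] = zxzxxxxyzyzxxzxyxx$yx
  rot[3] = xzxxxxyzyzxxzxyxx$yxz
  rot[4] = zxxxxyzyzxxzxyxx$yxzx
  rot[5] = xxxxyzyzxxzxyxx$yxzxz
  rot[6] = xxxyzyzxxzxyxx$yxzxzx
  rot[7] = xxyzyzxxzxyxx$yxzxzxx
  rot[8] = xyzyzxxzxyxx$yxzxzxxx
  rot[9] = yzyzxxzxyxx$yxzxzxxxx
  rot[10] = zyzxxzxyxx$yxzxzxxxxy
  rot[11] = yzxxzxyxx$yxzxzxxxxyz
  rot[12] = zxxzxyxx$yxzxzxxxxyzy
  rot[13] = xxzxyxx$yxzxzxxxxyzyz
  rot[14] = xzxyxx$yxzxzxxxxyzyzx
  rot[15] = zxyxx$yxzxzxxxxyzyzxx
  rot[16] = xyxx$yxzxzxxxxyzyzxxz
  rot[17] = yxx$yxzxzxxxxyzyzxxzx
  rot[18] = xx$yxzxzxxxxyzyzxxzxy
  rot[19] = x$yxzxzxxxxyzyzxxzxyx
  rot[20] = $yxzxzxxxxyzyzxxzxyxx
Sorted (with $ < everything):
  sorted[0] = $yxzxzxxxxyzyzxxzxyxx  (last char: 'x')
  sorted[1] = x$yxzxzxxxxyzyzxxzxyx  (last char: 'x')
  sorted[2] = xx$yxzxzxxxxyzyzxxzxy  (last char: 'y')
  sorted[3] = xxxxyzyzxxzxyxx$yxzxz  (last char: 'z')
  sorted[4] = xxxyzyzxxzxyxx$yxzxzx  (last char: 'x')
  sorted[5] = xxyzyzxxzxyxx$yxzxzxx  (last char: 'x')
  sorted[6] = xxzxyxx$yxzxzxxxxyzyz  (last char: 'z')
  sorted[7] = xyxx$yxzxzxxxxyzyzxxz  (last char: 'z')
  sorted[8] = xyzyzxxzxyxx$yxzxzxxx  (last char: 'x')
  sorted[9] = xzxxxxyzyzxxzxyxx$yxz  (last char: 'z')
  sorted[10] = xzxyxx$yxzxzxxxxyzyzx  (last char: 'x')
  sorted[11] = xzxzxxxxyzyzxxzxyxx$y  (last char: 'y')
  sorted[12] = yxx$yxzxzxxxxyzyzxxzx  (last char: 'x')
  sorted[13] = yxzxzxxxxyzyzxxzxyxx$  (last char: '$')
  sorted[14] = yzxxzxyxx$yxzxzxxxxyz  (last char: 'z')
  sorted[15] = yzyzxxzxyxx$yxzxzxxxx  (last char: 'x')
  sorted[16] = zxxxxyzyzxxzxyxx$yxzx  (last char: 'x')
  sorted[17] = zxxzxyxx$yxzxzxxxxyzy  (last char: 'y')
  sorted[18] = zxyxx$yxzxzxxxxyzyzxx  (last char: 'x')
  sorted[19] = zxzxxxxyzyzxxzxyxx$yx  (last char: 'x')
  sorted[20] = zyzxxzxyxx$yxzxzxxxxy  (last char: 'y')
Last column: xxyzxxzzxzxyx$zxxyxxy
Original string S is at sorted index 13

Answer: xxyzxxzzxzxyx$zxxyxxy
13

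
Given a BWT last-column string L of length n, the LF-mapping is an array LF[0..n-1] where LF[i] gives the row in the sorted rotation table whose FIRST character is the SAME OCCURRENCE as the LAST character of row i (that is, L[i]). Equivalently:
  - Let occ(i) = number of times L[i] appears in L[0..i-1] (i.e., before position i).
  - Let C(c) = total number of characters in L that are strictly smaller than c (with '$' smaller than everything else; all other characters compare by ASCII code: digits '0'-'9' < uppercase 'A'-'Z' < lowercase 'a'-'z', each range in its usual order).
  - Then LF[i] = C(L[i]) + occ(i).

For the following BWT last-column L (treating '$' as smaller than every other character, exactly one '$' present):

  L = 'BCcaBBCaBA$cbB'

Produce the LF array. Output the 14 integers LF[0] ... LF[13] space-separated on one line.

Answer: 2 7 12 9 3 4 8 10 5 1 0 13 11 6

Derivation:
Char counts: '$':1, 'A':1, 'B':5, 'C':2, 'a':2, 'b':1, 'c':2
C (first-col start): C('$')=0, C('A')=1, C('B')=2, C('C')=7, C('a')=9, C('b')=11, C('c')=12
L[0]='B': occ=0, LF[0]=C('B')+0=2+0=2
L[1]='C': occ=0, LF[1]=C('C')+0=7+0=7
L[2]='c': occ=0, LF[2]=C('c')+0=12+0=12
L[3]='a': occ=0, LF[3]=C('a')+0=9+0=9
L[4]='B': occ=1, LF[4]=C('B')+1=2+1=3
L[5]='B': occ=2, LF[5]=C('B')+2=2+2=4
L[6]='C': occ=1, LF[6]=C('C')+1=7+1=8
L[7]='a': occ=1, LF[7]=C('a')+1=9+1=10
L[8]='B': occ=3, LF[8]=C('B')+3=2+3=5
L[9]='A': occ=0, LF[9]=C('A')+0=1+0=1
L[10]='$': occ=0, LF[10]=C('$')+0=0+0=0
L[11]='c': occ=1, LF[11]=C('c')+1=12+1=13
L[12]='b': occ=0, LF[12]=C('b')+0=11+0=11
L[13]='B': occ=4, LF[13]=C('B')+4=2+4=6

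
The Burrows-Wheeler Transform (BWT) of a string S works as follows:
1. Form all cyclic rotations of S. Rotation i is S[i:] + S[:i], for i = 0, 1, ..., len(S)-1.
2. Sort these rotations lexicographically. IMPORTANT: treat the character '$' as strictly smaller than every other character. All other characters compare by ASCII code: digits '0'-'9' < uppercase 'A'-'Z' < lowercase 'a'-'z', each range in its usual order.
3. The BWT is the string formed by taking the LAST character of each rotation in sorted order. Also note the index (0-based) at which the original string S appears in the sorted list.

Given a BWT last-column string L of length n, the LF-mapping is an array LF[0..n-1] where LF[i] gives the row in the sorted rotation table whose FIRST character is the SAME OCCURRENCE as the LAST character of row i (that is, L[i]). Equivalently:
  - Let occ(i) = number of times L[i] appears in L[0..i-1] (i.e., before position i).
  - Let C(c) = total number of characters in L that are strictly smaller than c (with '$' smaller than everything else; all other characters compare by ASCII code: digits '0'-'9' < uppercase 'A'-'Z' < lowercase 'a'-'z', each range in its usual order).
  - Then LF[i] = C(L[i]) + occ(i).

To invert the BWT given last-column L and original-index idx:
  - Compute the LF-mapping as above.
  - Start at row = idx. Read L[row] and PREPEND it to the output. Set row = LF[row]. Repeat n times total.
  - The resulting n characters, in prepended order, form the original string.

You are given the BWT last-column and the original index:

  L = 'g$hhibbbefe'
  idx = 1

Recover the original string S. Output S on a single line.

LF mapping: 7 0 8 9 10 1 2 3 4 6 5
Walk LF starting at row 1, prepending L[row]:
  step 1: row=1, L[1]='$', prepend. Next row=LF[1]=0
  step 2: row=0, L[0]='g', prepend. Next row=LF[0]=7
  step 3: row=7, L[7]='b', prepend. Next row=LF[7]=3
  step 4: row=3, L[3]='h', prepend. Next row=LF[3]=9
  step 5: row=9, L[9]='f', prepend. Next row=LF[9]=6
  step 6: row=6, L[6]='b', prepend. Next row=LF[6]=2
  step 7: row=2, L[2]='h', prepend. Next row=LF[2]=8
  step 8: row=8, L[8]='e', prepend. Next row=LF[8]=4
  step 9: row=4, L[4]='i', prepend. Next row=LF[4]=10
  step 10: row=10, L[10]='e', prepend. Next row=LF[10]=5
  step 11: row=5, L[5]='b', prepend. Next row=LF[5]=1
Reversed output: beiehbfhbg$

Answer: beiehbfhbg$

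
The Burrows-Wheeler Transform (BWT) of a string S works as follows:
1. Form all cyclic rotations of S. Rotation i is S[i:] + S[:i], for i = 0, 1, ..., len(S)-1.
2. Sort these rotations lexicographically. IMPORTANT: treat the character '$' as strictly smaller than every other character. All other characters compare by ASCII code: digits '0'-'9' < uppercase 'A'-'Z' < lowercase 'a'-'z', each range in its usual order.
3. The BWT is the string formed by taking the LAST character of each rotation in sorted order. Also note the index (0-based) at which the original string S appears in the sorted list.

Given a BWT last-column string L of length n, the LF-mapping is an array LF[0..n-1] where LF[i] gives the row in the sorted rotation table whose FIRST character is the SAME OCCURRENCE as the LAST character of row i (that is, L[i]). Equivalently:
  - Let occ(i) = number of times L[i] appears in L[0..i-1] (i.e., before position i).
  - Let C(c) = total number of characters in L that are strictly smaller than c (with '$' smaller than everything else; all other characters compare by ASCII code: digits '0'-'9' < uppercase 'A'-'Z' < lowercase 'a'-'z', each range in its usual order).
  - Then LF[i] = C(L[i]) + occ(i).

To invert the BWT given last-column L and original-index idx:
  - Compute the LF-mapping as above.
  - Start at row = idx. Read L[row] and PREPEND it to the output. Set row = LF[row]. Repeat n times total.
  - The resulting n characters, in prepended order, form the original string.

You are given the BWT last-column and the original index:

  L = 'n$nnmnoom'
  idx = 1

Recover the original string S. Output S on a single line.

LF mapping: 3 0 4 5 1 6 7 8 2
Walk LF starting at row 1, prepending L[row]:
  step 1: row=1, L[1]='$', prepend. Next row=LF[1]=0
  step 2: row=0, L[0]='n', prepend. Next row=LF[0]=3
  step 3: row=3, L[3]='n', prepend. Next row=LF[3]=5
  step 4: row=5, L[5]='n', prepend. Next row=LF[5]=6
  step 5: row=6, L[6]='o', prepend. Next row=LF[6]=7
  step 6: row=7, L[7]='o', prepend. Next row=LF[7]=8
  step 7: row=8, L[8]='m', prepend. Next row=LF[8]=2
  step 8: row=2, L[2]='n', prepend. Next row=LF[2]=4
  step 9: row=4, L[4]='m', prepend. Next row=LF[4]=1
Reversed output: mnmoonnn$

Answer: mnmoonnn$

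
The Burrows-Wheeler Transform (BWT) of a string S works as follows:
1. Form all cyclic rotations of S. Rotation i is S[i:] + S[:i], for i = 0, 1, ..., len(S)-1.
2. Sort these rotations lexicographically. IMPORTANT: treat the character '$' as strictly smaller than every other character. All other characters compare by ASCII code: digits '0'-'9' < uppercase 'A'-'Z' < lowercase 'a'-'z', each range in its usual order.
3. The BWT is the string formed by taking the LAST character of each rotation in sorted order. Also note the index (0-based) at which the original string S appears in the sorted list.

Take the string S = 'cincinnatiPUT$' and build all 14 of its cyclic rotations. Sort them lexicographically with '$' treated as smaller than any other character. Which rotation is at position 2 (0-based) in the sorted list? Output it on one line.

Answer: T$cincinnatiPU

Derivation:
All 14 rotations (rotation i = S[i:]+S[:i]):
  rot[0] = cincinnatiPUT$
  rot[1] = incinnatiPUT$c
  rot[2] = ncinnatiPUT$ci
  rot[3] = cinnatiPUT$cin
  rot[4] = innatiPUT$cinc
  rot[5] = nnatiPUT$cinci
  rot[6] = natiPUT$cincin
  rot[7] = atiPUT$cincinn
  rot[8] = tiPUT$cincinna
  rot[9] = iPUT$cincinnat
  rot[10] = PUT$cincinnati
  rot[11] = UT$cincinnatiP
  rot[12] = T$cincinnatiPU
  rot[13] = $cincinnatiPUT
Sorted (with $ < everything):
  sorted[0] = $cincinnatiPUT
  sorted[1] = PUT$cincinnati
  sorted[2] = T$cincinnatiPU
  sorted[3] = UT$cincinnatiP
  sorted[4] = atiPUT$cincinn
  sorted[5] = cincinnatiPUT$
  sorted[6] = cinnatiPUT$cin
  sorted[7] = iPUT$cincinnat
  sorted[8] = incinnatiPUT$c
  sorted[9] = innatiPUT$cinc
  sorted[10] = natiPUT$cincin
  sorted[11] = ncinnatiPUT$ci
  sorted[12] = nnatiPUT$cinci
  sorted[13] = tiPUT$cincinna
sorted[2] = T$cincinnatiPU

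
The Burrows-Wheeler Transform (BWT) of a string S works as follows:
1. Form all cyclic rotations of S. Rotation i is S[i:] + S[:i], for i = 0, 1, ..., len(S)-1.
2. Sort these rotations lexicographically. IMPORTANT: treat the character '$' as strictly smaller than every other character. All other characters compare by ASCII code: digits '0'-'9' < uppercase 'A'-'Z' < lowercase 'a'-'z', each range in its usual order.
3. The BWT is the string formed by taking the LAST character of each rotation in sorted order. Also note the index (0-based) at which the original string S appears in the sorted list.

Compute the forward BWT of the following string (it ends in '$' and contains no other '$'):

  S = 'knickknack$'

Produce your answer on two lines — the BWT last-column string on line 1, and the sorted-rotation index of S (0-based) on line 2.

All 11 rotations (rotation i = S[i:]+S[:i]):
  rot[0] = knickknack$
  rot[1] = nickknack$k
  rot[2] = ickknack$kn
  rot[3] = ckknack$kni
  rot[4] = kknack$knic
  rot[5] = knack$knick
  rot[6] = nack$knickk
  rot[7] = ack$knickkn
  rot[8] = ck$knickkna
  rot[9] = k$knickknac
  rot[10] = $knickknack
Sorted (with $ < everything):
  sorted[0] = $knickknack  (last char: 'k')
  sorted[1] = ack$knickkn  (last char: 'n')
  sorted[2] = ck$knickkna  (last char: 'a')
  sorted[3] = ckknack$kni  (last char: 'i')
  sorted[4] = ickknack$kn  (last char: 'n')
  sorted[5] = k$knickknac  (last char: 'c')
  sorted[6] = kknack$knic  (last char: 'c')
  sorted[7] = knack$knick  (last char: 'k')
  sorted[8] = knickknack$  (last char: '$')
  sorted[9] = nack$knickk  (last char: 'k')
  sorted[10] = nickknack$k  (last char: 'k')
Last column: knaincck$kk
Original string S is at sorted index 8

Answer: knaincck$kk
8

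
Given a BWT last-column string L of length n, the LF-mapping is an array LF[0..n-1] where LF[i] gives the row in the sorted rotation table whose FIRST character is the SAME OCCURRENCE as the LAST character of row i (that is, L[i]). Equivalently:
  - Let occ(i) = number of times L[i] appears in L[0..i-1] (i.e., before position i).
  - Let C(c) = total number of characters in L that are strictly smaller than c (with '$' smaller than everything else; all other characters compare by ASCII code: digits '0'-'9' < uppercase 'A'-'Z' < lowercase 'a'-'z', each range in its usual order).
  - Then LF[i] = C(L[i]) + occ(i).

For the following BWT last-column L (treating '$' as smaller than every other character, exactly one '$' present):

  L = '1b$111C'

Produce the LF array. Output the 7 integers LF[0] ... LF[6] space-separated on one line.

Answer: 1 6 0 2 3 4 5

Derivation:
Char counts: '$':1, '1':4, 'C':1, 'b':1
C (first-col start): C('$')=0, C('1')=1, C('C')=5, C('b')=6
L[0]='1': occ=0, LF[0]=C('1')+0=1+0=1
L[1]='b': occ=0, LF[1]=C('b')+0=6+0=6
L[2]='$': occ=0, LF[2]=C('$')+0=0+0=0
L[3]='1': occ=1, LF[3]=C('1')+1=1+1=2
L[4]='1': occ=2, LF[4]=C('1')+2=1+2=3
L[5]='1': occ=3, LF[5]=C('1')+3=1+3=4
L[6]='C': occ=0, LF[6]=C('C')+0=5+0=5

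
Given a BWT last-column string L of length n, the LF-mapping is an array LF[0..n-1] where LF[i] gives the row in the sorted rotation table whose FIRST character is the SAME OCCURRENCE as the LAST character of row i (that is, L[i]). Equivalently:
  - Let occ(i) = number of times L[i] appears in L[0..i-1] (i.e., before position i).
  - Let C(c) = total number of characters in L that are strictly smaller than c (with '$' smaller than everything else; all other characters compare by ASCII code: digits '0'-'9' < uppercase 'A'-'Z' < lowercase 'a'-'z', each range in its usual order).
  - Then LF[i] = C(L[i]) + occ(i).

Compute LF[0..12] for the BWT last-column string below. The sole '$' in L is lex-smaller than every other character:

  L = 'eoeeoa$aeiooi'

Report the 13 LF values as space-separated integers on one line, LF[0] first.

Answer: 3 9 4 5 10 1 0 2 6 7 11 12 8

Derivation:
Char counts: '$':1, 'a':2, 'e':4, 'i':2, 'o':4
C (first-col start): C('$')=0, C('a')=1, C('e')=3, C('i')=7, C('o')=9
L[0]='e': occ=0, LF[0]=C('e')+0=3+0=3
L[1]='o': occ=0, LF[1]=C('o')+0=9+0=9
L[2]='e': occ=1, LF[2]=C('e')+1=3+1=4
L[3]='e': occ=2, LF[3]=C('e')+2=3+2=5
L[4]='o': occ=1, LF[4]=C('o')+1=9+1=10
L[5]='a': occ=0, LF[5]=C('a')+0=1+0=1
L[6]='$': occ=0, LF[6]=C('$')+0=0+0=0
L[7]='a': occ=1, LF[7]=C('a')+1=1+1=2
L[8]='e': occ=3, LF[8]=C('e')+3=3+3=6
L[9]='i': occ=0, LF[9]=C('i')+0=7+0=7
L[10]='o': occ=2, LF[10]=C('o')+2=9+2=11
L[11]='o': occ=3, LF[11]=C('o')+3=9+3=12
L[12]='i': occ=1, LF[12]=C('i')+1=7+1=8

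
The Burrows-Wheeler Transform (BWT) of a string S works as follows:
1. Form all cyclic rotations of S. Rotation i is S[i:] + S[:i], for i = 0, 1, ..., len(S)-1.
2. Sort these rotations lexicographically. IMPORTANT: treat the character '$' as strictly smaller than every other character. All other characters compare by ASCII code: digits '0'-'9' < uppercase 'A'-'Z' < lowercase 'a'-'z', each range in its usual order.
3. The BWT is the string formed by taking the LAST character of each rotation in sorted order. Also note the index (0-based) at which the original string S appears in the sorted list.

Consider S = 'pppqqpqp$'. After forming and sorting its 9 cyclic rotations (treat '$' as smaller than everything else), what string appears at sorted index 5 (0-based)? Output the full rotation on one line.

Answer: pqqpqp$pp

Derivation:
All 9 rotations (rotation i = S[i:]+S[:i]):
  rot[0] = pppqqpqp$
  rot[1] = ppqqpqp$p
  rot[2] = pqqpqp$pp
  rot[3] = qqpqp$ppp
  rot[4] = qpqp$pppq
  rot[5] = pqp$pppqq
  rot[6] = qp$pppqqp
  rot[7] = p$pppqqpq
  rot[8] = $pppqqpqp
Sorted (with $ < everything):
  sorted[0] = $pppqqpqp
  sorted[1] = p$pppqqpq
  sorted[2] = pppqqpqp$
  sorted[3] = ppqqpqp$p
  sorted[4] = pqp$pppqq
  sorted[5] = pqqpqp$pp
  sorted[6] = qp$pppqqp
  sorted[7] = qpqp$pppq
  sorted[8] = qqpqp$ppp
sorted[5] = pqqpqp$pp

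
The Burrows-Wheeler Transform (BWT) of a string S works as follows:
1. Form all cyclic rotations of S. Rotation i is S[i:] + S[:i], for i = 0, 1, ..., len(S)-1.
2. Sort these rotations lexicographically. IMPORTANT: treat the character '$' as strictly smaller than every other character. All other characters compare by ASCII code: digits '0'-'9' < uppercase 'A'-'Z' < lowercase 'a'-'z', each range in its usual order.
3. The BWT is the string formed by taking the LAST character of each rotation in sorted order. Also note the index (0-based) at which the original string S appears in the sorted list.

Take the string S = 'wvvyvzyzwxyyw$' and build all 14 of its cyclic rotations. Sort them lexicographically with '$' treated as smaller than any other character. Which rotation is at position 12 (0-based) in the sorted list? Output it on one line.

Answer: zwxyyw$wvvyvzy

Derivation:
All 14 rotations (rotation i = S[i:]+S[:i]):
  rot[0] = wvvyvzyzwxyyw$
  rot[1] = vvyvzyzwxyyw$w
  rot[2] = vyvzyzwxyyw$wv
  rot[3] = yvzyzwxyyw$wvv
  rot[4] = vzyzwxyyw$wvvy
  rot[5] = zyzwxyyw$wvvyv
  rot[6] = yzwxyyw$wvvyvz
  rot[7] = zwxyyw$wvvyvzy
  rot[8] = wxyyw$wvvyvzyz
  rot[9] = xyyw$wvvyvzyzw
  rot[10] = yyw$wvvyvzyzwx
  rot[11] = yw$wvvyvzyzwxy
  rot[12] = w$wvvyvzyzwxyy
  rot[13] = $wvvyvzyzwxyyw
Sorted (with $ < everything):
  sorted[0] = $wvvyvzyzwxyyw
  sorted[1] = vvyvzyzwxyyw$w
  sorted[2] = vyvzyzwxyyw$wv
  sorted[3] = vzyzwxyyw$wvvy
  sorted[4] = w$wvvyvzyzwxyy
  sorted[5] = wvvyvzyzwxyyw$
  sorted[6] = wxyyw$wvvyvzyz
  sorted[7] = xyyw$wvvyvzyzw
  sorted[8] = yvzyzwxyyw$wvv
  sorted[9] = yw$wvvyvzyzwxy
  sorted[10] = yyw$wvvyvzyzwx
  sorted[11] = yzwxyyw$wvvyvz
  sorted[12] = zwxyyw$wvvyvzy
  sorted[13] = zyzwxyyw$wvvyv
sorted[12] = zwxyyw$wvvyvzy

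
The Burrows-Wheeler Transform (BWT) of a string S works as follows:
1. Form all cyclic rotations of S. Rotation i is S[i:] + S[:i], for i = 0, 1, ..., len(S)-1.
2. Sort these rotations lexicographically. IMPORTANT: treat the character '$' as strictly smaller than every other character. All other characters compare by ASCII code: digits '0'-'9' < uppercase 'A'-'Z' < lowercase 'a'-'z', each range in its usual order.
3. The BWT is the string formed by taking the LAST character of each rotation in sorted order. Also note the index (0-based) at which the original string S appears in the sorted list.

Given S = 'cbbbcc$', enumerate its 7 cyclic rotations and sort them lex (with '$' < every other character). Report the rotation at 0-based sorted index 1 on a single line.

Answer: bbbcc$c

Derivation:
All 7 rotations (rotation i = S[i:]+S[:i]):
  rot[0] = cbbbcc$
  rot[1] = bbbcc$c
  rot[2] = bbcc$cb
  rot[3] = bcc$cbb
  rot[4] = cc$cbbb
  rot[5] = c$cbbbc
  rot[6] = $cbbbcc
Sorted (with $ < everything):
  sorted[0] = $cbbbcc
  sorted[1] = bbbcc$c
  sorted[2] = bbcc$cb
  sorted[3] = bcc$cbb
  sorted[4] = c$cbbbc
  sorted[5] = cbbbcc$
  sorted[6] = cc$cbbb
sorted[1] = bbbcc$c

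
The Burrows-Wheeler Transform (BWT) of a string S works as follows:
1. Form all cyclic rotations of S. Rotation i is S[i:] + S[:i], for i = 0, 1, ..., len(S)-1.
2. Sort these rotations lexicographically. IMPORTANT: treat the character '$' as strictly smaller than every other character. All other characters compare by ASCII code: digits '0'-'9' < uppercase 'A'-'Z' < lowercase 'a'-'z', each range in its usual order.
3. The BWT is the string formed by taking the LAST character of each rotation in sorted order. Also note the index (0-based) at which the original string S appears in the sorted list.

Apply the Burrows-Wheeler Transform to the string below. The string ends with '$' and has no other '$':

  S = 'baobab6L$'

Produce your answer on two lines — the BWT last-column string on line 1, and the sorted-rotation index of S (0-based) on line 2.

All 9 rotations (rotation i = S[i:]+S[:i]):
  rot[0] = baobab6L$
  rot[1] = aobab6L$b
  rot[2] = obab6L$ba
  rot[3] = bab6L$bao
  rot[4] = ab6L$baob
  rot[5] = b6L$baoba
  rot[6] = 6L$baobab
  rot[7] = L$baobab6
  rot[8] = $baobab6L
Sorted (with $ < everything):
  sorted[0] = $baobab6L  (last char: 'L')
  sorted[1] = 6L$baobab  (last char: 'b')
  sorted[2] = L$baobab6  (last char: '6')
  sorted[3] = ab6L$baob  (last char: 'b')
  sorted[4] = aobab6L$b  (last char: 'b')
  sorted[5] = b6L$baoba  (last char: 'a')
  sorted[6] = bab6L$bao  (last char: 'o')
  sorted[7] = baobab6L$  (last char: '$')
  sorted[8] = obab6L$ba  (last char: 'a')
Last column: Lb6bbao$a
Original string S is at sorted index 7

Answer: Lb6bbao$a
7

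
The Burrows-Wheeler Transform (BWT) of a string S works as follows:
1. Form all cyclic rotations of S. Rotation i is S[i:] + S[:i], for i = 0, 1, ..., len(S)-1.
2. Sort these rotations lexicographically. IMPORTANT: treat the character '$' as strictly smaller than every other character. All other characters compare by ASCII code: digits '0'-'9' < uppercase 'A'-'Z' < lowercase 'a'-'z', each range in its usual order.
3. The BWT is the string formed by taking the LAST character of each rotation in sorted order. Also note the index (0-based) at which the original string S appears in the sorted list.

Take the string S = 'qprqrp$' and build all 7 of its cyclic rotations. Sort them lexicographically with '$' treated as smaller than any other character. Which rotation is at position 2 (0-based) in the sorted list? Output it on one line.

Answer: prqrp$q

Derivation:
All 7 rotations (rotation i = S[i:]+S[:i]):
  rot[0] = qprqrp$
  rot[1] = prqrp$q
  rot[2] = rqrp$qp
  rot[3] = qrp$qpr
  rot[4] = rp$qprq
  rot[5] = p$qprqr
  rot[6] = $qprqrp
Sorted (with $ < everything):
  sorted[0] = $qprqrp
  sorted[1] = p$qprqr
  sorted[2] = prqrp$q
  sorted[3] = qprqrp$
  sorted[4] = qrp$qpr
  sorted[5] = rp$qprq
  sorted[6] = rqrp$qp
sorted[2] = prqrp$q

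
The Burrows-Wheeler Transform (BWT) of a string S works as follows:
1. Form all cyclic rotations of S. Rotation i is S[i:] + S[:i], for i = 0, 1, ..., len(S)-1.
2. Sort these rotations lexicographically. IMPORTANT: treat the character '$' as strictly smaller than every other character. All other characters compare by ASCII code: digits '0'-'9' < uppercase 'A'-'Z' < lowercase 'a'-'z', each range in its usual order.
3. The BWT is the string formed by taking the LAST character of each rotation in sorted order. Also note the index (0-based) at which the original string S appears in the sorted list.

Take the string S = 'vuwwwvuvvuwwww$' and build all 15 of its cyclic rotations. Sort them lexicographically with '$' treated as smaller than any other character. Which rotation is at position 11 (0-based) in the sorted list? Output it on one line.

Answer: wwvuvvuwwww$vuw

Derivation:
All 15 rotations (rotation i = S[i:]+S[:i]):
  rot[0] = vuwwwvuvvuwwww$
  rot[1] = uwwwvuvvuwwww$v
  rot[2] = wwwvuvvuwwww$vu
  rot[3] = wwvuvvuwwww$vuw
  rot[4] = wvuvvuwwww$vuww
  rot[5] = vuvvuwwww$vuwww
  rot[6] = uvvuwwww$vuwwwv
  rot[7] = vvuwwww$vuwwwvu
  rot[8] = vuwwww$vuwwwvuv
  rot[9] = uwwww$vuwwwvuvv
  rot[10] = wwww$vuwwwvuvvu
  rot[11] = www$vuwwwvuvvuw
  rot[12] = ww$vuwwwvuvvuww
  rot[13] = w$vuwwwvuvvuwww
  rot[14] = $vuwwwvuvvuwwww
Sorted (with $ < everything):
  sorted[0] = $vuwwwvuvvuwwww
  sorted[1] = uvvuwwww$vuwwwv
  sorted[2] = uwwwvuvvuwwww$v
  sorted[3] = uwwww$vuwwwvuvv
  sorted[4] = vuvvuwwww$vuwww
  sorted[5] = vuwwwvuvvuwwww$
  sorted[6] = vuwwww$vuwwwvuv
  sorted[7] = vvuwwww$vuwwwvu
  sorted[8] = w$vuwwwvuvvuwww
  sorted[9] = wvuvvuwwww$vuww
  sorted[10] = ww$vuwwwvuvvuww
  sorted[11] = wwvuvvuwwww$vuw
  sorted[12] = www$vuwwwvuvvuw
  sorted[13] = wwwvuvvuwwww$vu
  sorted[14] = wwww$vuwwwvuvvu
sorted[11] = wwvuvvuwwww$vuw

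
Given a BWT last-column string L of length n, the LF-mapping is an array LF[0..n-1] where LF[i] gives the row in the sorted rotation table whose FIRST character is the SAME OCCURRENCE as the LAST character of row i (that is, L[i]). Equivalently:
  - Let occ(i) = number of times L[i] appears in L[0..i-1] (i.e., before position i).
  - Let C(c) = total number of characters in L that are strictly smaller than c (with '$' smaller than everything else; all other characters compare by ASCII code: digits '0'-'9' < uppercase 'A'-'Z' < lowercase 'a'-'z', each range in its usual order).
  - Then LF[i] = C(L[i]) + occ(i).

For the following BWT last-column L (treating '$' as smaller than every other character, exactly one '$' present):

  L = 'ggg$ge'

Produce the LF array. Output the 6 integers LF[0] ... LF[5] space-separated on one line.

Char counts: '$':1, 'e':1, 'g':4
C (first-col start): C('$')=0, C('e')=1, C('g')=2
L[0]='g': occ=0, LF[0]=C('g')+0=2+0=2
L[1]='g': occ=1, LF[1]=C('g')+1=2+1=3
L[2]='g': occ=2, LF[2]=C('g')+2=2+2=4
L[3]='$': occ=0, LF[3]=C('$')+0=0+0=0
L[4]='g': occ=3, LF[4]=C('g')+3=2+3=5
L[5]='e': occ=0, LF[5]=C('e')+0=1+0=1

Answer: 2 3 4 0 5 1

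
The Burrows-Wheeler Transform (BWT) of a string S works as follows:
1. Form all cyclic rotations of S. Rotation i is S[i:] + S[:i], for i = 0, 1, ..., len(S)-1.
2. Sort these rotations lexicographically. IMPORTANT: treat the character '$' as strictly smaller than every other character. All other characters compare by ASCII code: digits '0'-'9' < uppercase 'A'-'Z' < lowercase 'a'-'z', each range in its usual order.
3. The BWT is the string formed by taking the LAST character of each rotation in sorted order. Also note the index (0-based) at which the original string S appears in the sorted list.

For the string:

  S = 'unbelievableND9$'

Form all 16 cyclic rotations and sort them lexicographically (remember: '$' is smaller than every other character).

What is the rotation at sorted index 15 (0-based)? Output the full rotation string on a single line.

All 16 rotations (rotation i = S[i:]+S[:i]):
  rot[0] = unbelievableND9$
  rot[1] = nbelievableND9$u
  rot[2] = believableND9$un
  rot[3] = elievableND9$unb
  rot[4] = lievableND9$unbe
  rot[5] = ievableND9$unbel
  rot[6] = evableND9$unbeli
  rot[7] = vableND9$unbelie
  rot[8] = ableND9$unbeliev
  rot[9] = bleND9$unbelieva
  rot[10] = leND9$unbelievab
  rot[11] = eND9$unbelievabl
  rot[12] = ND9$unbelievable
  rot[13] = D9$unbelievableN
  rot[14] = 9$unbelievableND
  rot[15] = $unbelievableND9
Sorted (with $ < everything):
  sorted[0] = $unbelievableND9
  sorted[1] = 9$unbelievableND
  sorted[2] = D9$unbelievableN
  sorted[3] = ND9$unbelievable
  sorted[4] = ableND9$unbeliev
  sorted[5] = believableND9$un
  sorted[6] = bleND9$unbelieva
  sorted[7] = eND9$unbelievabl
  sorted[8] = elievableND9$unb
  sorted[9] = evableND9$unbeli
  sorted[10] = ievableND9$unbel
  sorted[11] = leND9$unbelievab
  sorted[12] = lievableND9$unbe
  sorted[13] = nbelievableND9$u
  sorted[14] = unbelievableND9$
  sorted[15] = vableND9$unbelie
sorted[15] = vableND9$unbelie

Answer: vableND9$unbelie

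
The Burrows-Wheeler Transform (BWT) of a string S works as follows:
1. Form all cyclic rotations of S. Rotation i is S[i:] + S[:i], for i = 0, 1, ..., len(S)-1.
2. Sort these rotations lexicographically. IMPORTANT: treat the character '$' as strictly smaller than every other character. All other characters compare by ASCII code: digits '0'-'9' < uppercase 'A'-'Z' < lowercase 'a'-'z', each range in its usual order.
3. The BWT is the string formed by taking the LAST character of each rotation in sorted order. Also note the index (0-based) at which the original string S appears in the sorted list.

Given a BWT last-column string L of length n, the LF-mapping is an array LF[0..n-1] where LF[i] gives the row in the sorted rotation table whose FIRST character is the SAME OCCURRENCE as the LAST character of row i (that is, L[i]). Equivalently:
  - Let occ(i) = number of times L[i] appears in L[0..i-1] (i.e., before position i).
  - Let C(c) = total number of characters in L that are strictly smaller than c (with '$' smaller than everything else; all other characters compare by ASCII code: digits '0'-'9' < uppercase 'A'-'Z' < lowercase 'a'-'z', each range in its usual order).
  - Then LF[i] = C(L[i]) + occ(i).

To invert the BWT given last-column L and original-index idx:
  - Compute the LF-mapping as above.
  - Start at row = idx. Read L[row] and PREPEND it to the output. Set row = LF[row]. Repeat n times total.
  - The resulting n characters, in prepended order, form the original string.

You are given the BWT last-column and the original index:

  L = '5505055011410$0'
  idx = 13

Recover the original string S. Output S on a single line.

LF mapping: 10 11 1 12 2 13 14 3 6 7 9 8 4 0 5
Walk LF starting at row 13, prepending L[row]:
  step 1: row=13, L[13]='$', prepend. Next row=LF[13]=0
  step 2: row=0, L[0]='5', prepend. Next row=LF[0]=10
  step 3: row=10, L[10]='4', prepend. Next row=LF[10]=9
  step 4: row=9, L[9]='1', prepend. Next row=LF[9]=7
  step 5: row=7, L[7]='0', prepend. Next row=LF[7]=3
  step 6: row=3, L[3]='5', prepend. Next row=LF[3]=12
  step 7: row=12, L[12]='0', prepend. Next row=LF[12]=4
  step 8: row=4, L[4]='0', prepend. Next row=LF[4]=2
  step 9: row=2, L[2]='0', prepend. Next row=LF[2]=1
  step 10: row=1, L[1]='5', prepend. Next row=LF[1]=11
  step 11: row=11, L[11]='1', prepend. Next row=LF[11]=8
  step 12: row=8, L[8]='1', prepend. Next row=LF[8]=6
  step 13: row=6, L[6]='5', prepend. Next row=LF[6]=14
  step 14: row=14, L[14]='0', prepend. Next row=LF[14]=5
  step 15: row=5, L[5]='5', prepend. Next row=LF[5]=13
Reversed output: 50511500050145$

Answer: 50511500050145$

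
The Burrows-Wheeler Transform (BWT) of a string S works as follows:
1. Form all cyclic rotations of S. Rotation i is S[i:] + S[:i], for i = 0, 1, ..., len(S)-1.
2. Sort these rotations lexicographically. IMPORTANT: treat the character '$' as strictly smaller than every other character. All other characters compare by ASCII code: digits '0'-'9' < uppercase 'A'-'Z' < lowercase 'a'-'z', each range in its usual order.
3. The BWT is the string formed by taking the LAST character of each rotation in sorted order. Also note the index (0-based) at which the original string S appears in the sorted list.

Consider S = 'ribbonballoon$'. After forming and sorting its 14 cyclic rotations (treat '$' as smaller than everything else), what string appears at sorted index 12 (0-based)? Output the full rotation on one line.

Answer: oon$ribbonball

Derivation:
All 14 rotations (rotation i = S[i:]+S[:i]):
  rot[0] = ribbonballoon$
  rot[1] = ibbonballoon$r
  rot[2] = bbonballoon$ri
  rot[3] = bonballoon$rib
  rot[4] = onballoon$ribb
  rot[5] = nballoon$ribbo
  rot[6] = balloon$ribbon
  rot[7] = alloon$ribbonb
  rot[8] = lloon$ribbonba
  rot[9] = loon$ribbonbal
  rot[10] = oon$ribbonball
  rot[11] = on$ribbonballo
  rot[12] = n$ribbonballoo
  rot[13] = $ribbonballoon
Sorted (with $ < everything):
  sorted[0] = $ribbonballoon
  sorted[1] = alloon$ribbonb
  sorted[2] = balloon$ribbon
  sorted[3] = bbonballoon$ri
  sorted[4] = bonballoon$rib
  sorted[5] = ibbonballoon$r
  sorted[6] = lloon$ribbonba
  sorted[7] = loon$ribbonbal
  sorted[8] = n$ribbonballoo
  sorted[9] = nballoon$ribbo
  sorted[10] = on$ribbonballo
  sorted[11] = onballoon$ribb
  sorted[12] = oon$ribbonball
  sorted[13] = ribbonballoon$
sorted[12] = oon$ribbonball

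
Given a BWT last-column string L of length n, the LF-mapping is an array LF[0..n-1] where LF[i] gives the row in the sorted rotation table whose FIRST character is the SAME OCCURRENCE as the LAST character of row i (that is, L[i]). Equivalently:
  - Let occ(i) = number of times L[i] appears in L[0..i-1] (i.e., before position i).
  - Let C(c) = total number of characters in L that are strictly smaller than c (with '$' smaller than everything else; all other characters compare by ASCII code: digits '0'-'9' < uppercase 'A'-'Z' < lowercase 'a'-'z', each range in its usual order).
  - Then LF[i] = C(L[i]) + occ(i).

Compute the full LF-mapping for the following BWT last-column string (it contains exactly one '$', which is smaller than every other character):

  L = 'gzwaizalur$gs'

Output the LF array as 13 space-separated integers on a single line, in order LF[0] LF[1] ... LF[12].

Answer: 3 11 10 1 5 12 2 6 9 7 0 4 8

Derivation:
Char counts: '$':1, 'a':2, 'g':2, 'i':1, 'l':1, 'r':1, 's':1, 'u':1, 'w':1, 'z':2
C (first-col start): C('$')=0, C('a')=1, C('g')=3, C('i')=5, C('l')=6, C('r')=7, C('s')=8, C('u')=9, C('w')=10, C('z')=11
L[0]='g': occ=0, LF[0]=C('g')+0=3+0=3
L[1]='z': occ=0, LF[1]=C('z')+0=11+0=11
L[2]='w': occ=0, LF[2]=C('w')+0=10+0=10
L[3]='a': occ=0, LF[3]=C('a')+0=1+0=1
L[4]='i': occ=0, LF[4]=C('i')+0=5+0=5
L[5]='z': occ=1, LF[5]=C('z')+1=11+1=12
L[6]='a': occ=1, LF[6]=C('a')+1=1+1=2
L[7]='l': occ=0, LF[7]=C('l')+0=6+0=6
L[8]='u': occ=0, LF[8]=C('u')+0=9+0=9
L[9]='r': occ=0, LF[9]=C('r')+0=7+0=7
L[10]='$': occ=0, LF[10]=C('$')+0=0+0=0
L[11]='g': occ=1, LF[11]=C('g')+1=3+1=4
L[12]='s': occ=0, LF[12]=C('s')+0=8+0=8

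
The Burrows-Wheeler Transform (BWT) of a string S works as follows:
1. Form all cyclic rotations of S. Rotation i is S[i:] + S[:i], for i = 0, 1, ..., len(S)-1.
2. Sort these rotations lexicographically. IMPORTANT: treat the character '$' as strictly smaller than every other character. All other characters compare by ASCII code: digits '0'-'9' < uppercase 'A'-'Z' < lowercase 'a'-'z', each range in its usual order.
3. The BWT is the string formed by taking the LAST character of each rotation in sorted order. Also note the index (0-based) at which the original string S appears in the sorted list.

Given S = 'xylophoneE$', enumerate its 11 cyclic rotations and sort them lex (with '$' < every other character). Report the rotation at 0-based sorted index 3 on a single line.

All 11 rotations (rotation i = S[i:]+S[:i]):
  rot[0] = xylophoneE$
  rot[1] = ylophoneE$x
  rot[2] = lophoneE$xy
  rot[3] = ophoneE$xyl
  rot[4] = phoneE$xylo
  rot[5] = honeE$xylop
  rot[6] = oneE$xyloph
  rot[7] = neE$xylopho
  rot[8] = eE$xylophon
  rot[9] = E$xylophone
  rot[10] = $xylophoneE
Sorted (with $ < everything):
  sorted[0] = $xylophoneE
  sorted[1] = E$xylophone
  sorted[2] = eE$xylophon
  sorted[3] = honeE$xylop
  sorted[4] = lophoneE$xy
  sorted[5] = neE$xylopho
  sorted[6] = oneE$xyloph
  sorted[7] = ophoneE$xyl
  sorted[8] = phoneE$xylo
  sorted[9] = xylophoneE$
  sorted[10] = ylophoneE$x
sorted[3] = honeE$xylop

Answer: honeE$xylop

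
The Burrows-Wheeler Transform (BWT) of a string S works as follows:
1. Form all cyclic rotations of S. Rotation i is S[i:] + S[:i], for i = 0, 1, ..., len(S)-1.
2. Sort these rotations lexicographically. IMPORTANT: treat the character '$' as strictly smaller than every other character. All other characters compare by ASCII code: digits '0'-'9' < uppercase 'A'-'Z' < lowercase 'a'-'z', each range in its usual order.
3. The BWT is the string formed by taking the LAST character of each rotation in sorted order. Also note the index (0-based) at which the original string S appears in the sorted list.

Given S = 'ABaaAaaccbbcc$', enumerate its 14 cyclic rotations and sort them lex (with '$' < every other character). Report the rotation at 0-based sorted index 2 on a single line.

Answer: Aaaccbbcc$ABaa

Derivation:
All 14 rotations (rotation i = S[i:]+S[:i]):
  rot[0] = ABaaAaaccbbcc$
  rot[1] = BaaAaaccbbcc$A
  rot[2] = aaAaaccbbcc$AB
  rot[3] = aAaaccbbcc$ABa
  rot[4] = Aaaccbbcc$ABaa
  rot[5] = aaccbbcc$ABaaA
  rot[6] = accbbcc$ABaaAa
  rot[7] = ccbbcc$ABaaAaa
  rot[8] = cbbcc$ABaaAaac
  rot[9] = bbcc$ABaaAaacc
  rot[10] = bcc$ABaaAaaccb
  rot[11] = cc$ABaaAaaccbb
  rot[12] = c$ABaaAaaccbbc
  rot[13] = $ABaaAaaccbbcc
Sorted (with $ < everything):
  sorted[0] = $ABaaAaaccbbcc
  sorted[1] = ABaaAaaccbbcc$
  sorted[2] = Aaaccbbcc$ABaa
  sorted[3] = BaaAaaccbbcc$A
  sorted[4] = aAaaccbbcc$ABa
  sorted[5] = aaAaaccbbcc$AB
  sorted[6] = aaccbbcc$ABaaA
  sorted[7] = accbbcc$ABaaAa
  sorted[8] = bbcc$ABaaAaacc
  sorted[9] = bcc$ABaaAaaccb
  sorted[10] = c$ABaaAaaccbbc
  sorted[11] = cbbcc$ABaaAaac
  sorted[12] = cc$ABaaAaaccbb
  sorted[13] = ccbbcc$ABaaAaa
sorted[2] = Aaaccbbcc$ABaa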